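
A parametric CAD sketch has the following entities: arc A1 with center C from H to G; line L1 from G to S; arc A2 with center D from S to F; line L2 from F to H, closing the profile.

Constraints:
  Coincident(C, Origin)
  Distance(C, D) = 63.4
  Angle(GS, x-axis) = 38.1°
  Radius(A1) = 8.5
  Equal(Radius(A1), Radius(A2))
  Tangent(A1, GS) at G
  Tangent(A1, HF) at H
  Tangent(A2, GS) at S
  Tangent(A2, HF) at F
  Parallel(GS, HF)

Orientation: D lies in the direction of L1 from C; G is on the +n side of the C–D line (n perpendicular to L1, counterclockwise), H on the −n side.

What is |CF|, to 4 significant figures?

63.97

The slot axis is L1's direction at 38.1°, so u = (cos 38.1°, sin 38.1°) = (0.7869, 0.6170) and n = (−sin 38.1°, cos 38.1°) = (-0.6170, 0.7869). C is at the origin and D lies 63.4 along u from C, so D = 63.4·u = (49.89, 39.12). Tangency of A1 to both parallel lines with radius 8.5 puts G and H at C ± 8.5·n: G = (-5.245, 6.689), H = (5.245, -6.689). Equal radii place S and F the same way about D: S = D + 8.5·n = (44.65, 45.81), F = D − 8.5·n = (55.14, 32.43). Then |CF| = |F − C| = 63.97.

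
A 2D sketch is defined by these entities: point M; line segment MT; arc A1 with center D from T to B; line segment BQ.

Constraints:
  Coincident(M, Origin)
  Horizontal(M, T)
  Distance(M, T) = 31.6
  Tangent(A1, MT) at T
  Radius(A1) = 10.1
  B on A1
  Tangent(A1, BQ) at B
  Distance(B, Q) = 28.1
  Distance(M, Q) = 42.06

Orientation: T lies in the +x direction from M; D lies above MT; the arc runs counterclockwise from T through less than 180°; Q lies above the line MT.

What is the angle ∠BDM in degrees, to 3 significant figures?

154°

M is at the origin; M and T share the same y with |MT| = 31.6 and T on the +x side, so T = (31.6, 0.00). Tangency of A1 to MT means the radius DT is perpendicular to MT, so D = T + (0, 10.1) = (31.6, 10.1). Since DB ⟂ BQ (tangency), |DQ| = √(10.1² + 28.1²) = 29.9 regardless of where B sits on A1. So Q lies on both circle(M, 42.06) and circle(D, 29.9); the above-MT intersection is Q = (19.4, 37.3). B is the foot of the tangent from Q: B = (38.9, 17.1).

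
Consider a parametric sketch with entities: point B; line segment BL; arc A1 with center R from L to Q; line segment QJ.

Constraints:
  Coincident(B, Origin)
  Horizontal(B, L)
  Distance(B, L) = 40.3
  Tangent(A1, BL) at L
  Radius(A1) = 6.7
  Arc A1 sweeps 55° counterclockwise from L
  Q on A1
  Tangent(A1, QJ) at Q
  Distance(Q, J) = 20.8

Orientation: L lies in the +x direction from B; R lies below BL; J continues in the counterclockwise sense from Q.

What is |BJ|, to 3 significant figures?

30.3

B is at the origin; B and L share the same y with |BL| = 40.3 and L on the +x side, so L = (40.3, 0.00). Since A1 is tangent to BL there, RL ⟂ BL, so R = L + (0, -6.7) = (40.3, -6.70). On A1, L sits at bearing 90° from R; a 55° counterclockwise sweep puts Q at bearing 145°, so Q = R + 6.7·(cos 145°, sin 145°) = (34.8, -2.86). Since A1 is tangent to QJ there, RQ ⟂ QJ, so QJ runs along (−sin 145°, cos 145°); with |QJ| = 20.8, J = (22.9, -19.9). Then |BJ| = |J − B| = 30.3.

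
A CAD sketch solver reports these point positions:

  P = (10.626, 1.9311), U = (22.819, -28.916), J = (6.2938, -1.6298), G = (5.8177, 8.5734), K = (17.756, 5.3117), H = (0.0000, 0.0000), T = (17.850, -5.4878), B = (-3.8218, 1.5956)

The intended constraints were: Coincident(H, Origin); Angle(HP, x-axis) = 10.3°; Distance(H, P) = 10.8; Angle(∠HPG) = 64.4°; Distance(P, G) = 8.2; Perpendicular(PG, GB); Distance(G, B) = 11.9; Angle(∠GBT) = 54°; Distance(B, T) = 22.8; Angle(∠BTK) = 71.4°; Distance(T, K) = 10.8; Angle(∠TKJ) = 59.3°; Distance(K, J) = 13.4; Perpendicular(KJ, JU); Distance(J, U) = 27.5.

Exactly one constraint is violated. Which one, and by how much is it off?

Distance(J, U) = 27.5 — off by 4.40.

H = (0.00, 0.00) ✓; HP at 10.30° ✓; |HP| = 10.80 ✓; ∠HPG = 64.40° ✓; |PG| = 8.200 ✓; ∠(PG, GB) = 90.00° ✓; |GB| = 11.90 ✓; ∠GBT = 54.00° ✓; |BT| = 22.80 ✓; ∠BTK = 71.40° ✓; |TK| = 10.80 ✓; ∠TKJ = 59.30° ✓; |KJ| = 13.40 ✓; ∠(KJ, JU) = 90.00° ✓; |JU| = 31.90 ✗.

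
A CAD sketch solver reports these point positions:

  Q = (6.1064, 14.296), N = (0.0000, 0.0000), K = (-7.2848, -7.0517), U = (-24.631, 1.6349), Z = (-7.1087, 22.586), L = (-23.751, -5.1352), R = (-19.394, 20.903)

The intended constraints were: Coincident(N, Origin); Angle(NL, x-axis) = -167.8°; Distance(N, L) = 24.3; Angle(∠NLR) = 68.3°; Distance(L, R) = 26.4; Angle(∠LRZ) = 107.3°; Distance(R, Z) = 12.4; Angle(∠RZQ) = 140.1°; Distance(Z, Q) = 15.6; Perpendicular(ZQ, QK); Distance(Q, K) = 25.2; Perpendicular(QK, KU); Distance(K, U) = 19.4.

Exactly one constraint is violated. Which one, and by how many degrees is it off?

Perpendicular(QK, KU) — off by 5.50°.

N = (0.00, 0.00) ✓; NL at -167.8° ✓; |NL| = 24.30 ✓; ∠NLR = 68.30° ✓; |LR| = 26.40 ✓; ∠LRZ = 107.3° ✓; |RZ| = 12.40 ✓; ∠RZQ = 140.1° ✓; |ZQ| = 15.60 ✓; ∠(ZQ, QK) = 90.00° ✓; |QK| = 25.20 ✓; ∠(QK, KU) = 84.50° ✗; |KU| = 19.40 ✓.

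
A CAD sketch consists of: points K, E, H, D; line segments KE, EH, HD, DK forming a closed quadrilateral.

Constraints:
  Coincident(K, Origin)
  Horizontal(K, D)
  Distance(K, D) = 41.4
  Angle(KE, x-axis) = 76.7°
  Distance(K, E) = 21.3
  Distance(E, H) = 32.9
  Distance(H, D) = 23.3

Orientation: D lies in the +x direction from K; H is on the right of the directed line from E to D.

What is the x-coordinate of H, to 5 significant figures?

19.756

Checks: K.y = 0.00, D.y = 0.00 ✓; |EH| = 32.90 ✓; |HD| = 23.30 ✓.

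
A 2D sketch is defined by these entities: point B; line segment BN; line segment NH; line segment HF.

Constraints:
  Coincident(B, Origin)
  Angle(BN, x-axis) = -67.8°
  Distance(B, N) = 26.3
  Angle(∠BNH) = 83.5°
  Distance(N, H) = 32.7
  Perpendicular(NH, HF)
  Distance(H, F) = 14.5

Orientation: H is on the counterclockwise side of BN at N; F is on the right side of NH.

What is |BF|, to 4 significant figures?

50.34

B is at the origin; BN runs at -67.8° with length 26.3, so N = 26.3·(cos -67.8°, sin -67.8°) = (9.937, -24.35). ∠BNH = 83.5°, so NH runs at -67.8° + (180° − 83.5°) = 28.70° from the x-axis; with |NH| = 32.7, H = N + 32.7·(cos 28.70°, sin 28.70°) = (38.62, -8.647). NH ⟂ HF; with |HF| = 14.5 on the right of NH, F = H + 14.5·(0.4802, -0.8771) = (45.58, -21.37). Then |BF| = |F − B| = 50.34.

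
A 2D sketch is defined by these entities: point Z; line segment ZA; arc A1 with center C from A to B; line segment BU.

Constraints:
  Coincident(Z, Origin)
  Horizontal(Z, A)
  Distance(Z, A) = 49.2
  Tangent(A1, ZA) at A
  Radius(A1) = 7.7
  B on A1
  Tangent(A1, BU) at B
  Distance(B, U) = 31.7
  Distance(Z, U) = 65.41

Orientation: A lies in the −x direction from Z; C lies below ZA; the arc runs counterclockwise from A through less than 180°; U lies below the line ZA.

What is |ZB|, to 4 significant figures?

57.50

Checks: |CB| = 7.700 ✓; ∠(CB, BU) = 90.00° ✓; |BU| = 31.70 ✓; |ZU| = 65.41 ✓.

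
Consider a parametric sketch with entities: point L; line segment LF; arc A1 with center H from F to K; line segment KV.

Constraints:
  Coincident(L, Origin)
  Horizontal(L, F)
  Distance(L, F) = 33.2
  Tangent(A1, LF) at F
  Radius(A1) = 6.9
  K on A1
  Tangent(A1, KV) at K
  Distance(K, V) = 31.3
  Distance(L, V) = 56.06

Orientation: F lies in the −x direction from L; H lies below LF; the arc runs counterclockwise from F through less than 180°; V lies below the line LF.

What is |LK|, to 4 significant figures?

40.64

Checks: |HK| = 6.900 ✓; ∠(HK, KV) = 90.00° ✓; |KV| = 31.30 ✓; |LV| = 56.06 ✓.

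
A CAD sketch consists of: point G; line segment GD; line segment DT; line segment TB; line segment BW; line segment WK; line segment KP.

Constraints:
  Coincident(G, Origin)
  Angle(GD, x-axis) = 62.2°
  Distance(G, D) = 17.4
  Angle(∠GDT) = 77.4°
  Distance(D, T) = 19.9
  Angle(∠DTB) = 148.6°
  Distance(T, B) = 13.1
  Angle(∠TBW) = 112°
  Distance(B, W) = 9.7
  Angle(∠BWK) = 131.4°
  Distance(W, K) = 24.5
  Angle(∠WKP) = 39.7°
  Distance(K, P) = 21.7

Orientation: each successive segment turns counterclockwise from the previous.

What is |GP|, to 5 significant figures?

14.322

∠BWK = 131.4° gives WK at -47.200° from the x-axis; with |WK| = 24.5, K = (-8.0025, -10.672). ∠WKP = 39.7° gives KP at 93.100° from the x-axis; with |KP| = 21.7, P = (-9.1760, 10.996). Then |GP| = |P − G| = 14.322.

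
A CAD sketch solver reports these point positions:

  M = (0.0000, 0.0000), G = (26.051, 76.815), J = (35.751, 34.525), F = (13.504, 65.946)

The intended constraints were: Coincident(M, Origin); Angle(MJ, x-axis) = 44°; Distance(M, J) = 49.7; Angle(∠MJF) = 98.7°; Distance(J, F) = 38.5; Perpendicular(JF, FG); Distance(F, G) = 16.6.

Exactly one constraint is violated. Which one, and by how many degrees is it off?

Perpendicular(JF, FG) — off by 5.60°.

M = (0.00, 0.00) ✓; MJ at 44.00° ✓; |MJ| = 49.70 ✓; ∠MJF = 98.70° ✓; |JF| = 38.50 ✓; ∠(JF, FG) = 84.40° ✗; |FG| = 16.60 ✓.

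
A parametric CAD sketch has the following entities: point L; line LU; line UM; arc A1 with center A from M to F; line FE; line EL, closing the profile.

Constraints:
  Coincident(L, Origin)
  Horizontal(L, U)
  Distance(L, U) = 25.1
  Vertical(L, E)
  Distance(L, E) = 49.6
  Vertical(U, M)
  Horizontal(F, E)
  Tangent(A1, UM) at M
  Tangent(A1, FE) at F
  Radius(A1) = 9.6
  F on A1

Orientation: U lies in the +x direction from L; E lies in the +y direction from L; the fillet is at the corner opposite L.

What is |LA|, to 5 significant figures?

42.898

L and E share the same x with |LE| = 49.6 and E on the +y side, so E = (0.0000, 49.600). The virtual corner opposite L is at (25.100, 49.600). Tangency of A1 to UM means the radius AM is perpendicular to UM and A1 meets FE tangentially, so AF is at right angles to FE, with radius 9.6, so the center A sits 9.6 in from both sides at A = (15.500, 40.000). Then |LA| = |A − L| = 42.898.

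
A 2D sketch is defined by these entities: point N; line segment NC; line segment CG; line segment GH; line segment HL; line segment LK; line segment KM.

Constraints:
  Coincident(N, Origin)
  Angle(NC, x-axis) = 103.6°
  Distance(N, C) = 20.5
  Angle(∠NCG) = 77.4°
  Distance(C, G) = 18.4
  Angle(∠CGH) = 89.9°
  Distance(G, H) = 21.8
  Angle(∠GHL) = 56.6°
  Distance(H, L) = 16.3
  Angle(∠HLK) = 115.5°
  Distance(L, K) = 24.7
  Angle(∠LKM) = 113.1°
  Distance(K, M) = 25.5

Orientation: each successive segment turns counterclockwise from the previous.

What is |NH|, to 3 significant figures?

14.0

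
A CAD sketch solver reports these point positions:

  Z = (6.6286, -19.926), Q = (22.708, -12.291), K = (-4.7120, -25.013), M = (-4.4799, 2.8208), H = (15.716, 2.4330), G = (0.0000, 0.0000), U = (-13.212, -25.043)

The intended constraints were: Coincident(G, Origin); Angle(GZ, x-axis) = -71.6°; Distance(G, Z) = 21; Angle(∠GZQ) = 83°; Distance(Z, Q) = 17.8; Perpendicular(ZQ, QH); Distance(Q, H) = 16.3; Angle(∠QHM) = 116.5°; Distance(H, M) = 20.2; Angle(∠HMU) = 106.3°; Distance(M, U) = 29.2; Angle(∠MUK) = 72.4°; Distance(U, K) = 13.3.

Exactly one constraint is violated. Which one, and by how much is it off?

Distance(U, K) = 13.3 — off by 4.80.

G = (0.00, 0.00) ✓; GZ at -71.60° ✓; |GZ| = 21.00 ✓; ∠GZQ = 83.00° ✓; |ZQ| = 17.80 ✓; ∠(ZQ, QH) = 90.00° ✓; |QH| = 16.30 ✓; ∠QHM = 116.5° ✓; |HM| = 20.20 ✓; ∠HMU = 106.3° ✓; |MU| = 29.20 ✓; ∠MUK = 72.40° ✓; |UK| = 8.500 ✗.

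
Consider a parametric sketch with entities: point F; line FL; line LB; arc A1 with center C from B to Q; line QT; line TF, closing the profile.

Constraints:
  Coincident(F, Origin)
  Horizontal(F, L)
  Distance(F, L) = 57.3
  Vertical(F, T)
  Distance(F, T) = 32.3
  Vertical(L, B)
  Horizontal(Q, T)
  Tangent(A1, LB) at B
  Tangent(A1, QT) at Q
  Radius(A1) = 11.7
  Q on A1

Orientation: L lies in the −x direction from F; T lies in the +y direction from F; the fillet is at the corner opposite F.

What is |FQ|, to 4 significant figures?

55.88

F is at the origin; F and L share the same y with |FL| = 57.3 and L on the −x side, so L = (-57.30, 0.000). FT is vertical with |FT| = 32.3 and T on the +y side, so T = (0.000, 32.30). The virtual corner opposite F is at (-57.30, 32.30). Since A1 is tangent to LB there, CB ⟂ LB and tangency of A1 to QT means the radius CQ is perpendicular to QT, with radius 11.7, so the center C sits 11.7 in from both sides at C = (-45.60, 20.60). That places the tangent points at B = (-57.30, 20.60) on LB and Q = (-45.60, 32.30) on QT. Then |FQ| = |Q − F| = 55.88.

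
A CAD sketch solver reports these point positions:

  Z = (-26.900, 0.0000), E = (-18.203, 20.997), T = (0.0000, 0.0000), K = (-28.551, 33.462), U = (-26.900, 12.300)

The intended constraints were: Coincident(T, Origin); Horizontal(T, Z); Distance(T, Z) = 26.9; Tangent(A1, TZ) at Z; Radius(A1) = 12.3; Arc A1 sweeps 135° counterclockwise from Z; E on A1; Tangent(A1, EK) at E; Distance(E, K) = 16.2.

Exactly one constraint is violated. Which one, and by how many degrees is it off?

Tangent(A1, EK) at E — off by 5.30°.

T = (0.00, 0.00) ✓; T.y = 0.00, Z.y = 0.00 ✓; |TZ| = 26.90 ✓; ∠(UZ, ZT) = 90.00° ✓; |UZ| = 12.30 ✓; bearing(U→E) − bearing(U→Z) = 135.0° ✓; |UE| = 12.30 ✓; ∠(UE, EK) = 95.30° ✗; |EK| = 16.20 ✓.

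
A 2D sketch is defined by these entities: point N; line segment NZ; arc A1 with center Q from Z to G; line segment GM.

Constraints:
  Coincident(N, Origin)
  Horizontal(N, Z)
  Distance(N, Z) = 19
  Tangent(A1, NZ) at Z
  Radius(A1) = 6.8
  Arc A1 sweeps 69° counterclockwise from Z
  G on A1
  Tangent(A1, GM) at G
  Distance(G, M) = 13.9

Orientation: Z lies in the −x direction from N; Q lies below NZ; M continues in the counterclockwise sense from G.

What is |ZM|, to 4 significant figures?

20.71

N is at the origin; NZ is horizontal with |NZ| = 19.0 and Z on the −x side, so Z = (-19.00, 0.000). Since A1 is tangent to NZ there, QZ ⟂ NZ, so Q = Z + (0, -6.8) = (-19.00, -6.800). On A1, Z sits at bearing 90° from Q; a 69° counterclockwise sweep puts G at bearing 159°, so G = Q + 6.8·(cos 159°, sin 159°) = (-25.35, -4.363). Tangency of A1 to GM means the radius QG is perpendicular to GM, so GM runs along (−sin 159°, cos 159°); with |GM| = 13.9, M = (-30.33, -17.34). Then |ZM| = |M − Z| = 20.71.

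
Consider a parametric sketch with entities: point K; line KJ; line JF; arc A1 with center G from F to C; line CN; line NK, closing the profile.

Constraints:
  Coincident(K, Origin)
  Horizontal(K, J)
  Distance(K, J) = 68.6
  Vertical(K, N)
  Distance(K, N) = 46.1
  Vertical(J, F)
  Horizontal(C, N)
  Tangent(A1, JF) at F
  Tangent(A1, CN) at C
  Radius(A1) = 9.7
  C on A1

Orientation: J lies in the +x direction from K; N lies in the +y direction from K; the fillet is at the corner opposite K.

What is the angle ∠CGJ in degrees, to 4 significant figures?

165.1°

K is at the origin; KJ is horizontal with |KJ| = 68.6 and J on the +x side, so J = (68.60, 0.000). K and N share the same x with |KN| = 46.1 and N on the +y side, so N = (0.000, 46.10). The virtual corner opposite K is at (68.60, 46.10). A1 meets JF tangentially, so GF is at right angles to JF and tangency of A1 to CN means the radius GC is perpendicular to CN, with radius 9.7, so the center G sits 9.7 in from both sides at G = (58.90, 36.40). That places the tangent points at F = (68.60, 36.40) on JF and C = (58.90, 46.10) on CN. Then cos ∠CGJ = GC·GJ / (|GC||GJ|), giving 165.1°.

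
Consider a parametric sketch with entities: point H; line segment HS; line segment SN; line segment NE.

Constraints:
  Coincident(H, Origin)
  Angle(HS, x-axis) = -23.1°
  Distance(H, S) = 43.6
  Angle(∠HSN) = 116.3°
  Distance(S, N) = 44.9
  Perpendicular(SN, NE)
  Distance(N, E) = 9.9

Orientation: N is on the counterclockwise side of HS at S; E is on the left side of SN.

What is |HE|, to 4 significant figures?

70.54

H is at the origin; HS runs at -23.1° with length 43.6, so S = 43.6·(cos -23.1°, sin -23.1°) = (40.10, -17.11). ∠HSN = 116.3°, so SN runs at -23.1° + (180° − 116.3°) = 40.60° from the x-axis; with |SN| = 44.9, N = S + 44.9·(cos 40.60°, sin 40.60°) = (74.20, 12.11). SN is perpendicular to NE; with |NE| = 9.9 on the left of SN, E = N + 9.9·(-0.6508, 0.7593) = (67.75, 19.63). Then |HE| = |E − H| = 70.54.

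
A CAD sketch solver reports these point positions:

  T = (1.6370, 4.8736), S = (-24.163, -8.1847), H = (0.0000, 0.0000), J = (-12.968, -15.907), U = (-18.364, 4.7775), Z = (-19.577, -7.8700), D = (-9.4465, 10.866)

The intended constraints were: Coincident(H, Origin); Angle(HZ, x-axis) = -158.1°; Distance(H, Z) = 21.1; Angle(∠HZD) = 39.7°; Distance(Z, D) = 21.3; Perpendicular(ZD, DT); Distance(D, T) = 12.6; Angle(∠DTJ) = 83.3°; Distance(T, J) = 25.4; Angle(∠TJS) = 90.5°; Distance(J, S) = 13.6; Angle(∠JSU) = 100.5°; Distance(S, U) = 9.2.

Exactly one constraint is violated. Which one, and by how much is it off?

Distance(S, U) = 9.2 — off by 5.00.

H = (0.00, 0.00) ✓; HZ at -158.1° ✓; |HZ| = 21.10 ✓; ∠HZD = 39.70° ✓; |ZD| = 21.30 ✓; ∠(ZD, DT) = 90.00° ✓; |DT| = 12.60 ✓; ∠DTJ = 83.30° ✓; |TJ| = 25.40 ✓; ∠TJS = 90.50° ✓; |JS| = 13.60 ✓; ∠JSU = 100.5° ✓; |SU| = 14.20 ✗.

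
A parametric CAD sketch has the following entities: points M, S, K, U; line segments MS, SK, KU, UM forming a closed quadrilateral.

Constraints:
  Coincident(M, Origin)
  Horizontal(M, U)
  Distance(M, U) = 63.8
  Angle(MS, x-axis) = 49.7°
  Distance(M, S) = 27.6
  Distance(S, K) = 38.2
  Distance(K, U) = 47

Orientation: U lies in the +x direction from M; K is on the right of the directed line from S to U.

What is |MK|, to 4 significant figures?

26.32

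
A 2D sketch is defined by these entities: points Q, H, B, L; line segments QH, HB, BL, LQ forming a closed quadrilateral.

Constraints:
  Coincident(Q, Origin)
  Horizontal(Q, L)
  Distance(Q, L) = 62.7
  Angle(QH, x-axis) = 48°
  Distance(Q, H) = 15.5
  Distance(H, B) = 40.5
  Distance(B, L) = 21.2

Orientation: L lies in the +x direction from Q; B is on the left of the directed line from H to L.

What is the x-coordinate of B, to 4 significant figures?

50.46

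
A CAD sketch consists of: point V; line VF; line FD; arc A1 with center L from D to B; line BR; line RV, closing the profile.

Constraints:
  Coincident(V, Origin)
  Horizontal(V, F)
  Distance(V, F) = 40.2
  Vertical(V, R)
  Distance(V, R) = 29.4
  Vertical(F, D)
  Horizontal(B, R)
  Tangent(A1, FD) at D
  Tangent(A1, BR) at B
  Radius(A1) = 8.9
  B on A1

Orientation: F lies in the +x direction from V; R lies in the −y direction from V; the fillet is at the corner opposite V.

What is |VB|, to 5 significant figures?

42.942

The virtual corner opposite V is at (40.200, -29.400). Since A1 is tangent to FD there, LD ⟂ FD and since A1 is tangent to BR there, LB ⟂ BR, with radius 8.9, so the center L sits 8.9 in from both sides at L = (31.300, -20.500). That places the tangent points at D = (40.200, -20.500) on FD and B = (31.300, -29.400) on BR. Then |VB| = |B − V| = 42.942.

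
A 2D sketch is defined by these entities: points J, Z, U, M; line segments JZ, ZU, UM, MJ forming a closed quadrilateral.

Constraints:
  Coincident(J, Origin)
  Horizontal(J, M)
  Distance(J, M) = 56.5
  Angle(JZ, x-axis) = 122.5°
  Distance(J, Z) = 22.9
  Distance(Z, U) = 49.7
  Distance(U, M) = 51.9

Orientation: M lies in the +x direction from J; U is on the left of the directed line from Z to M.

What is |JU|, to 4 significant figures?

54.13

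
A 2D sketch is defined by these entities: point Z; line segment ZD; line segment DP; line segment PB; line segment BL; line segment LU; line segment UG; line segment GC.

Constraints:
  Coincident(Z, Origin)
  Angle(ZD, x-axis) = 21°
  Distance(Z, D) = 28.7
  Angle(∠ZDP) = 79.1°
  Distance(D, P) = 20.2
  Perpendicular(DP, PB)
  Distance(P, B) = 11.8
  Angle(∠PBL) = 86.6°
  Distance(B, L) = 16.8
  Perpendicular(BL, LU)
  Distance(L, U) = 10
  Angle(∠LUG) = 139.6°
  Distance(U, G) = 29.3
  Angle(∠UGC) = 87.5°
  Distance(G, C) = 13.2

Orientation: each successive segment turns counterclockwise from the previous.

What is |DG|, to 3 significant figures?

31.7

Z is at the origin; ZD runs at 21.0° with length 28.7, so D = (26.8, 10.3). ∠ZDP = 79.1° gives DP at 122° from the x-axis; with |DP| = 20.2, P = (16.1, 27.4). DP ⟂ PB, so PB runs at -148°; with |PB| = 11.8, B = (6.10, 21.2). ∠PBL = 86.6° gives BL at -54.7° from the x-axis; with |BL| = 16.8, L = (15.8, 7.49). The perpendicularity gives LU at right angles to BL, so LU runs at 35.3°; with |LU| = 10.0, U = (24.0, 13.3). ∠LUG = 139.6° gives UG at 75.7° from the x-axis; with |UG| = 29.3, G = (31.2, 41.7). Then |DG| = |G − D| = 31.7.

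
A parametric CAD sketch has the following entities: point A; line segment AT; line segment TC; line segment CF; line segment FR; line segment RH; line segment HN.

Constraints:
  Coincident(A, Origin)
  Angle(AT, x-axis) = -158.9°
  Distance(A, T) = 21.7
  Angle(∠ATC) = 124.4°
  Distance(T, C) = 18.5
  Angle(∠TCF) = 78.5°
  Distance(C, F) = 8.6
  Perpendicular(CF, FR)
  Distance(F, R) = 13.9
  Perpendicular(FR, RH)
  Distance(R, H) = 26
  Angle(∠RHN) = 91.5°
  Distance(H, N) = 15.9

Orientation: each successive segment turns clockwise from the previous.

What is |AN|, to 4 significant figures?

50.38

FR ⟂ RH, so RH runs at -136.0°; with |RH| = 26.0, H = (-38.35, -19.42). ∠RHN = 91.5° gives HN at 135.5° from the x-axis; with |HN| = 15.9, N = (-49.69, -8.275). Then |AN| = |N − A| = 50.38.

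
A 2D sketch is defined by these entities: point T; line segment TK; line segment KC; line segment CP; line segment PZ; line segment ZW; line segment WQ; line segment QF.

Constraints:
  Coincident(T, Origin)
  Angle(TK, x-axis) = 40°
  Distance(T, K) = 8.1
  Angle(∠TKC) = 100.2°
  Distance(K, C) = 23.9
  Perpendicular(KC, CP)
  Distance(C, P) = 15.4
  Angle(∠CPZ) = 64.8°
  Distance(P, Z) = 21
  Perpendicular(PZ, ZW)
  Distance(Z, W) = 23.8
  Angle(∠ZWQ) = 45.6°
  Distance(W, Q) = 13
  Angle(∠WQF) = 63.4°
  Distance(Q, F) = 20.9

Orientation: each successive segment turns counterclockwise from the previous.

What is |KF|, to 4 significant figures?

5.290

∠ZWQ = 45.6° gives WQ at -170.6° from the x-axis; with |WQ| = 13.0, Q = (-1.008, 23.62). ∠WQF = 63.4° gives QF at -54.00° from the x-axis; with |QF| = 20.9, F = (11.28, 6.712). Then |KF| = |F − K| = 5.290.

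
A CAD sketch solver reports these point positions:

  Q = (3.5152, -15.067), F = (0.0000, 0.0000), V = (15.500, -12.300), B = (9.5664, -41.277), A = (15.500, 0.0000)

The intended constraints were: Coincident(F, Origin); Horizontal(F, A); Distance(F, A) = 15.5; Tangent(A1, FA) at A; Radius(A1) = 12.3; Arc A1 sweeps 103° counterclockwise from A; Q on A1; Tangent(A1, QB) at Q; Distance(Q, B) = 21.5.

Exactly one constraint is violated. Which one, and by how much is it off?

Distance(Q, B) = 21.5 — off by 5.40.

F = (0.00, 0.00) ✓; F.y = 0.00, A.y = 0.00 ✓; |FA| = 15.50 ✓; ∠(VA, AF) = 90.00° ✓; |VA| = 12.30 ✓; bearing(V→Q) − bearing(V→A) = 103.0° ✓; |VQ| = 12.30 ✓; ∠(VQ, QB) = 90.00° ✓; |QB| = 26.90 ✗.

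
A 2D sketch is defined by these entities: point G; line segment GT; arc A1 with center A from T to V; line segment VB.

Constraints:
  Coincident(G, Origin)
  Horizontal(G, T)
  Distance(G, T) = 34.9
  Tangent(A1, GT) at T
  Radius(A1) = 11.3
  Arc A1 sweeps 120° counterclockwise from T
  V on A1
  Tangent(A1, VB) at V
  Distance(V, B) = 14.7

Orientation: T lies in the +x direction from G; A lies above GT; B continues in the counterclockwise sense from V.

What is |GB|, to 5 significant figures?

47.696

G is at the origin; GT is horizontal with |GT| = 34.9 and T on the +x side, so T = (34.900, 0.0000). Since A1 is tangent to GT there, AT ⟂ GT, so A = T + (0, 11.3) = (34.900, 11.300). On A1, T sits at bearing -90° from A; a 120° counterclockwise sweep puts V at bearing 30°, so V = A + 11.3·(cos 30°, sin 30°) = (44.686, 16.950). A1 meets VB tangentially, so AV is at right angles to VB, so VB runs along (−sin 30°, cos 30°); with |VB| = 14.7, B = (37.336, 29.681). Then |GB| = |B − G| = 47.696.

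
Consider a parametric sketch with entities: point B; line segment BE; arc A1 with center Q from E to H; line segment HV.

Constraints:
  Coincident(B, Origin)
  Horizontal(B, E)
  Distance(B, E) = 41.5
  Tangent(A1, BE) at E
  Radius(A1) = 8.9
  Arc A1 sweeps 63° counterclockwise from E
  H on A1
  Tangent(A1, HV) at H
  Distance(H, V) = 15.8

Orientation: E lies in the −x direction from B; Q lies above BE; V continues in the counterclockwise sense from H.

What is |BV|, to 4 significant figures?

32.49

B is at the origin; BE is horizontal with |BE| = 41.5 and E on the −x side, so E = (-41.50, 0.000). A1 meets BE tangentially, so QE is at right angles to BE, so Q = E + (0, 8.9) = (-41.50, 8.900). On A1, E sits at bearing -90° from Q; a 63° counterclockwise sweep puts H at bearing -27°, so H = Q + 8.9·(cos -27°, sin -27°) = (-33.57, 4.859). The tangent condition forces QH to be normal to HV, so HV runs along (−sin -27°, cos -27°); with |HV| = 15.8, V = (-26.40, 18.94). Then |BV| = |V − B| = 32.49.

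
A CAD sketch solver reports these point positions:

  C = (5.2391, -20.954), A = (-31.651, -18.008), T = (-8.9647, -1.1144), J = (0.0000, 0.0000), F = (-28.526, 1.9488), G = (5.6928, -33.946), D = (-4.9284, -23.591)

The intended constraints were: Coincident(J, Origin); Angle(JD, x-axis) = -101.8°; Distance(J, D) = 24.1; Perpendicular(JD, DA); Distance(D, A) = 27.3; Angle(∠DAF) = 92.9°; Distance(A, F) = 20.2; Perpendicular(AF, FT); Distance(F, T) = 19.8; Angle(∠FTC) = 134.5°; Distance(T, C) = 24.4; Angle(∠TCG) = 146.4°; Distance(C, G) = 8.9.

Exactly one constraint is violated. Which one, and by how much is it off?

Distance(C, G) = 8.9 — off by 4.10.

J = (0.00, 0.00) ✓; JD at -101.8° ✓; |JD| = 24.10 ✓; ∠(JD, DA) = 90.00° ✓; |DA| = 27.30 ✓; ∠DAF = 92.90° ✓; |AF| = 20.20 ✓; ∠(AF, FT) = 90.00° ✓; |FT| = 19.80 ✓; ∠FTC = 134.5° ✓; |TC| = 24.40 ✓; ∠TCG = 146.4° ✓; |CG| = 13.00 ✗.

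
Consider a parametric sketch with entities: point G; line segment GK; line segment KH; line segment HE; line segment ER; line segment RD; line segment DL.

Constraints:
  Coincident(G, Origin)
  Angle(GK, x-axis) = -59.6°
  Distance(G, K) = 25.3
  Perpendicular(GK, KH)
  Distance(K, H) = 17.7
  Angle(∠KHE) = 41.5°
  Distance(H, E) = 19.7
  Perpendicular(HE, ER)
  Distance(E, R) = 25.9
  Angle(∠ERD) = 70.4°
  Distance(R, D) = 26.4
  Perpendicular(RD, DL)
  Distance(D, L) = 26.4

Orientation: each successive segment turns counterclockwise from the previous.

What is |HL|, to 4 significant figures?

8.651

∠ERD = 70.4° gives RD at 8.500° from the x-axis; with |RD| = 26.4, D = (29.86, -30.59). RD is perpendicular to DL, so DL runs at 98.50°; with |DL| = 26.4, L = (25.96, -4.475). Then |HL| = |L − H| = 8.651.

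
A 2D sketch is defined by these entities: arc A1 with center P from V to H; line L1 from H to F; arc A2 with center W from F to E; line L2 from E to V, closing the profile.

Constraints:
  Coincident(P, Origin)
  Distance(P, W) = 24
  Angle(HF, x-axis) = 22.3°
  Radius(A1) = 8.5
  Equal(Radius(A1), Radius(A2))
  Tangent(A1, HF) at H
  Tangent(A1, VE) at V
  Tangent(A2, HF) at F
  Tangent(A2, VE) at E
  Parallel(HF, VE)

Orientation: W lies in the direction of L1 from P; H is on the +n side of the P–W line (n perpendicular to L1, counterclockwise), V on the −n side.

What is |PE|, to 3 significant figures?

25.5

The slot axis is L1's direction at 22.3°, so u = (cos 22.3°, sin 22.3°) = (0.925, 0.379) and n = (−sin 22.3°, cos 22.3°) = (-0.379, 0.925). P is at the origin and W lies 24.0 along u from P, so W = 24.0·u = (22.2, 9.11). Tangency of A1 to both parallel lines with radius 8.5 puts H and V at P ± 8.5·n: H = (-3.23, 7.86), V = (3.23, -7.86). Equal radii place F and E the same way about W: F = W + 8.5·n = (19.0, 17.0), E = W − 8.5·n = (25.4, 1.24). Then |PE| = |E − P| = 25.5.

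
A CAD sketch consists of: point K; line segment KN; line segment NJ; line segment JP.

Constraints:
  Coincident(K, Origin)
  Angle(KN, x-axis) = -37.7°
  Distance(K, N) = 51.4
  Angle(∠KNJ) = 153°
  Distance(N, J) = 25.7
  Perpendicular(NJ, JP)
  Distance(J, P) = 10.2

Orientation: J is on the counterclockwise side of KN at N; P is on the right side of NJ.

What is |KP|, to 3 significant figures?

79.0

K is at the origin; KN runs at -37.7° with length 51.4, so N = 51.4·(cos -37.7°, sin -37.7°) = (40.7, -31.4). ∠KNJ = 153.0°, so NJ runs at -37.7° + (180° − 153.0°) = -10.7° from the x-axis; with |NJ| = 25.7, J = N + 25.7·(cos -10.7°, sin -10.7°) = (65.9, -36.2). NJ is perpendicular to JP; with |JP| = 10.2 on the right of NJ, P = J + 10.2·(-0.186, -0.983) = (64.0, -46.2). Then |KP| = |P − K| = 79.0.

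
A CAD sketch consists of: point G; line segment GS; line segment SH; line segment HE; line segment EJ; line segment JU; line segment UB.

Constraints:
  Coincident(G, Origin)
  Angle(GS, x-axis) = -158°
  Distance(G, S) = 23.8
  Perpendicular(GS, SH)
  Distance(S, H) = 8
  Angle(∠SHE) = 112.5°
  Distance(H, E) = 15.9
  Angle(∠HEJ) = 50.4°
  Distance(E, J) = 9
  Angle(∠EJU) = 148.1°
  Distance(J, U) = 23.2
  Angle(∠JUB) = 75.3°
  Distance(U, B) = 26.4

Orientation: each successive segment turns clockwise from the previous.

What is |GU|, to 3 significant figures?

30.8

G is at the origin; GS runs at -158.0° with length 23.8, so S = (-22.1, -8.92). GS is perpendicular to SH, so SH runs at 112°; with |SH| = 8.0, H = (-25.1, -1.50). ∠SHE = 112.5° gives HE at 44.5° from the x-axis; with |HE| = 15.9, E = (-13.7, 9.65). ∠HEJ = 50.4° gives EJ at -85.1° from the x-axis; with |EJ| = 9.0, J = (-13.0, 0.679). ∠EJU = 148.1° gives JU at -117° from the x-axis; with |JU| = 23.2, U = (-23.5, -20.0). Then |GU| = |U − G| = 30.8.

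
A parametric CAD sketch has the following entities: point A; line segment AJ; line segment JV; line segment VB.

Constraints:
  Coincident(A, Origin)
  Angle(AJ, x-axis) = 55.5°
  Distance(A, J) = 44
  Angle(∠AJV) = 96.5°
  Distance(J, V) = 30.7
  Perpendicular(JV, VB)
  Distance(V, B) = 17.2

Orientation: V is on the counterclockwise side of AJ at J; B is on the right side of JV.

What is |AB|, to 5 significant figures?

70.598

A is at the origin; AJ runs at 55.5° with length 44.0, so J = 44.0·(cos 55.5°, sin 55.5°) = (24.922, 36.262). ∠AJV = 96.5°, so JV runs at 55.5° + (180° − 96.5°) = 139.00° from the x-axis; with |JV| = 30.7, V = J + 30.7·(cos 139.00°, sin 139.00°) = (1.7523, 56.403). The perpendicularity gives VB at right angles to JV; with |VB| = 17.2 on the right of JV, B = V + 17.2·(0.65606, 0.75471) = (13.037, 69.384). Then |AB| = |B − A| = 70.598.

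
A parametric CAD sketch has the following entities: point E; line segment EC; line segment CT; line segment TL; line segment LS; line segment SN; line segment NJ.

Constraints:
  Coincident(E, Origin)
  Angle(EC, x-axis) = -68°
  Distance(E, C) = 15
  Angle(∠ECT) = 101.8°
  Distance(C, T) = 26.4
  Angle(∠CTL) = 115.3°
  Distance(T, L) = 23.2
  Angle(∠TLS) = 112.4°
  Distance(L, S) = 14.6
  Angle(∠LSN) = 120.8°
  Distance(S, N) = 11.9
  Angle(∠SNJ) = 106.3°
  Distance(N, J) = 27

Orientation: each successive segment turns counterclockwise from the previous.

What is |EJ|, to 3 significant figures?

19.8

E is at the origin; EC runs at -68.0° with length 15.0, so C = (5.62, -13.9). ∠ECT = 101.8° gives CT at 10.2° from the x-axis; with |CT| = 26.4, T = (31.6, -9.23). ∠CTL = 115.3° gives TL at 74.9° from the x-axis; with |TL| = 23.2, L = (37.6, 13.2). ∠TLS = 112.4° gives LS at 142° from the x-axis; with |LS| = 14.6, S = (26.1, 22.1). ∠LSN = 120.8° gives SN at -158° from the x-axis; with |SN| = 11.9, N = (15.0, 17.7). ∠SNJ = 106.3° gives NJ at -84.6° from the x-axis; with |NJ| = 27.0, J = (17.5, -9.23). Then |EJ| = |J − E| = 19.8.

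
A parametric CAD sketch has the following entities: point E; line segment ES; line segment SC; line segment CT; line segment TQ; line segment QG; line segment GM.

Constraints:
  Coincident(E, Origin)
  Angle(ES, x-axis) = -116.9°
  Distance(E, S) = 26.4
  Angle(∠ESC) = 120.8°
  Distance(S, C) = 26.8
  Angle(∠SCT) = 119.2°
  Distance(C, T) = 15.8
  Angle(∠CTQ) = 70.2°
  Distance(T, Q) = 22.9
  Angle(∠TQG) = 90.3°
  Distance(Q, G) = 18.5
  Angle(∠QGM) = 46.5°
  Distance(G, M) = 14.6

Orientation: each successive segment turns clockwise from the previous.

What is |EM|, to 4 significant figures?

37.68

∠TQG = 90.3° gives QG at -76.40° from the x-axis; with |QG| = 18.5, G = (-20.67, -24.84). ∠QGM = 46.5° gives GM at 150.1° from the x-axis; with |GM| = 14.6, M = (-33.33, -17.57). Then |EM| = |M − E| = 37.68.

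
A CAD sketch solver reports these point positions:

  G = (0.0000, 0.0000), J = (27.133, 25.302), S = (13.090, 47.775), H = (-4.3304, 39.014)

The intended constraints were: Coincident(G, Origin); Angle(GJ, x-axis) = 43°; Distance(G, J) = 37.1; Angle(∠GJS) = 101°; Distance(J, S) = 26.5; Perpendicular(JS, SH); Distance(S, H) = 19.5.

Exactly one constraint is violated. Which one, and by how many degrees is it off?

Perpendicular(JS, SH) — off by 5.30°.

G = (0.00, 0.00) ✓; GJ at 43.00° ✓; |GJ| = 37.10 ✓; ∠GJS = 101.0° ✓; |JS| = 26.50 ✓; ∠(JS, SH) = 84.70° ✗; |SH| = 19.50 ✓.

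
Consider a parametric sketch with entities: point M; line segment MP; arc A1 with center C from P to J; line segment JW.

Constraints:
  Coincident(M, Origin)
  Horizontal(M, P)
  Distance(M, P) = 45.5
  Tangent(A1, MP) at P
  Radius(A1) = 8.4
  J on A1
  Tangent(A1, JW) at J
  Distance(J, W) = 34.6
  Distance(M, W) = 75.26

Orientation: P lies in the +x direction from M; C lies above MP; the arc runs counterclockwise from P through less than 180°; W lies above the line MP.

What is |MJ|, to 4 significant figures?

53.74

Checks: |CJ| = 8.400 ✓; ∠(CJ, JW) = 90.00° ✓; |JW| = 34.60 ✓; |MW| = 75.26 ✓.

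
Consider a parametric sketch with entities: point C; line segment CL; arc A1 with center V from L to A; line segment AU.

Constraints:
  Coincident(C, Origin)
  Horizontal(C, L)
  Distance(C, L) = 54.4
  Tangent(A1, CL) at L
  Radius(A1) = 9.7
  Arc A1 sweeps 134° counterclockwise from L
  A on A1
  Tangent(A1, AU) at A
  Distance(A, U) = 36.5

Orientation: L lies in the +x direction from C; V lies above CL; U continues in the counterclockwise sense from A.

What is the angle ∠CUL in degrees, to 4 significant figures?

63.44°

On A1, L sits at bearing -90° from V; a 134° counterclockwise sweep puts A at bearing 44°, so A = V + 9.7·(cos 44°, sin 44°) = (61.38, 16.44). A1 meets AU tangentially, so VA is at right angles to AU, so AU runs along (−sin 44°, cos 44°); with |AU| = 36.5, U = (36.02, 42.69). Then cos ∠CUL = UC·UL / (|UC||UL|), giving 63.44°.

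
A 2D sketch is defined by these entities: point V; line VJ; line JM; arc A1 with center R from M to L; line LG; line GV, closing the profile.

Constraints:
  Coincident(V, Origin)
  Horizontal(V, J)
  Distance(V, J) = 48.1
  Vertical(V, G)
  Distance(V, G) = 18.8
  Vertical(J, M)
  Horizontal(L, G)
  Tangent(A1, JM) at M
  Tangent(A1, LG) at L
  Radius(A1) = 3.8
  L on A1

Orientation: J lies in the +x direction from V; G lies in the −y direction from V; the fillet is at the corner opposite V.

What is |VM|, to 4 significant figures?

50.38

The virtual corner opposite V is at (48.10, -18.80). The tangent condition forces RM to be normal to JM and the tangent condition forces RL to be normal to LG, with radius 3.8, so the center R sits 3.8 in from both sides at R = (44.30, -15.00). That places the tangent points at M = (48.10, -15.00) on JM and L = (44.30, -18.80) on LG. Then |VM| = |M − V| = 50.38.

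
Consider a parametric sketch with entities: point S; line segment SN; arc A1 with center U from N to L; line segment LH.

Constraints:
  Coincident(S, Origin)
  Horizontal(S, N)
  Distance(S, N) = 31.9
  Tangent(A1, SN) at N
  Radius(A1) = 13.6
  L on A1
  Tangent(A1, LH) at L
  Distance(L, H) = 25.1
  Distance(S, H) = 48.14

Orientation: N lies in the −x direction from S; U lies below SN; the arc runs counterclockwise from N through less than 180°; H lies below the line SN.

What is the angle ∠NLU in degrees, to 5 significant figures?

23.586°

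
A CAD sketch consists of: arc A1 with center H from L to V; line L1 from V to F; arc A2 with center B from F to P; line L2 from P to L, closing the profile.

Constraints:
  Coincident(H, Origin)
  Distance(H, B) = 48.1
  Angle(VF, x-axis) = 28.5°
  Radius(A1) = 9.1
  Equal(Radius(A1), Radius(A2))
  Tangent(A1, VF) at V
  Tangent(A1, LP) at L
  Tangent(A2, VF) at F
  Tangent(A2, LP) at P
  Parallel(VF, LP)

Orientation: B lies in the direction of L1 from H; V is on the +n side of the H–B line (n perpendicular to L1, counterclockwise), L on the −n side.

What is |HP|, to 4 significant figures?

48.95

Tangency of A1 to both parallel lines with radius 9.1 puts V and L at H ± 9.1·n: V = (-4.342, 7.997), L = (4.342, -7.997). Equal radii place F and P the same way about B: F = B + 9.1·n = (37.93, 30.95), P = B − 9.1·n = (46.61, 14.95). Then |HP| = |P − H| = 48.95.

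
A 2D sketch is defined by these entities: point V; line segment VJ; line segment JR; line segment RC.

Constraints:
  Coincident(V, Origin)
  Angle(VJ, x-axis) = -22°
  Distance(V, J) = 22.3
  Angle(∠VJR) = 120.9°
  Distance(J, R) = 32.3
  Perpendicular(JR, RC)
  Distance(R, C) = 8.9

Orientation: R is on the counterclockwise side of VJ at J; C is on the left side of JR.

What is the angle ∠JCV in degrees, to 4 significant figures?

28.57°

V is at the origin; VJ runs at -22.0° with length 22.3, so J = 22.3·(cos -22.0°, sin -22.0°) = (20.68, -8.354). ∠VJR = 120.9°, so JR runs at -22.0° + (180° − 120.9°) = 37.10° from the x-axis; with |JR| = 32.3, R = J + 32.3·(cos 37.10°, sin 37.10°) = (46.44, 11.13). JR ⟂ RC; with |RC| = 8.9 on the left of JR, C = R + 8.9·(-0.6032, 0.7976) = (41.07, 18.23). Then cos ∠JCV = CJ·CV / (|CJ||CV|), giving 28.57°.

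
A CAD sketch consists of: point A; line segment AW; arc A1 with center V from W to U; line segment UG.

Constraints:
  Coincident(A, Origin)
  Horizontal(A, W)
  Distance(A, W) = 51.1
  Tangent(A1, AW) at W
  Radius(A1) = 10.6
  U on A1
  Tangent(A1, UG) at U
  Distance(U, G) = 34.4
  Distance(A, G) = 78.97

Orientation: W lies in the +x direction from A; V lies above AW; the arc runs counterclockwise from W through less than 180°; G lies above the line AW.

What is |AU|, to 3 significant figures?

62.3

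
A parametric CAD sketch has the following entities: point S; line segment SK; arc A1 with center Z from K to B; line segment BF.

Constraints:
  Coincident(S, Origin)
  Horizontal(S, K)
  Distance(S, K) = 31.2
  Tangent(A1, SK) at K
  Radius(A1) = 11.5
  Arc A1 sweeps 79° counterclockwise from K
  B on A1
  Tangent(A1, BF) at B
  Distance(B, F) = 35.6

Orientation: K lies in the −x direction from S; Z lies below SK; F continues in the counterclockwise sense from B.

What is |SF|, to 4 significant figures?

66.23

S is at the origin; S and K share the same y with |SK| = 31.2 and K on the −x side, so K = (-31.20, 0.000). Tangency of A1 to SK means the radius ZK is perpendicular to SK, so Z = K + (0, -11.5) = (-31.20, -11.50). On A1, K sits at bearing 90° from Z; a 79° counterclockwise sweep puts B at bearing 169°, so B = Z + 11.5·(cos 169°, sin 169°) = (-42.49, -9.306). The tangent condition forces ZB to be normal to BF, so BF runs along (−sin 169°, cos 169°); with |BF| = 35.6, F = (-49.28, -44.25). Then |SF| = |F − S| = 66.23.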